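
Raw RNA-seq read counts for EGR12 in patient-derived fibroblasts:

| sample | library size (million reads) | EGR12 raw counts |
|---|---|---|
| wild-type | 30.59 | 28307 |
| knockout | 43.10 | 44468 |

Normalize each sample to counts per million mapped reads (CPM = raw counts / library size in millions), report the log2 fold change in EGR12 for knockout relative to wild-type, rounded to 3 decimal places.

0.157

CPM(wild-type) = 28307 / 30.59 = 925.3678
CPM(knockout) = 44468 / 43.10 = 1031.7401
Fold change = 1031.7401 / 925.3678 = 1.11495
log2(1.11495) = 0.1570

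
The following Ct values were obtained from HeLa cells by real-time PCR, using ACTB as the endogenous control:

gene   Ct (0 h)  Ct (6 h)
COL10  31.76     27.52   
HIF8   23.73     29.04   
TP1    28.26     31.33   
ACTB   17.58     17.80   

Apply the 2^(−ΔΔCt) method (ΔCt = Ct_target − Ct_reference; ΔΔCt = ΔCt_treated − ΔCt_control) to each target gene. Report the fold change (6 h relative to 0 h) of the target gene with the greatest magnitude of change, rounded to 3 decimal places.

0.029

COL10: ΔΔCt = (27.52−17.80) − (31.76−17.58) = 9.72 − 14.18 = -4.46; fold change = 2^4.46 = 22.009
HIF8: ΔΔCt = (29.04−17.80) − (23.73−17.58) = 11.24 − 6.15 = 5.09; fold change = 2^-5.09 = 0.029
TP1: ΔΔCt = (31.33−17.80) − (28.26−17.58) = 13.53 − 10.68 = 2.85; fold change = 2^-2.85 = 0.139
HIF8 has the largest |ΔΔCt| = 5.09.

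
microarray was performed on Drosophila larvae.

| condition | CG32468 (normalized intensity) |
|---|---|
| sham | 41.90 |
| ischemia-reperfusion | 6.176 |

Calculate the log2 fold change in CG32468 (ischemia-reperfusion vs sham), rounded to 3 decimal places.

Fold change = 6.176 / 41.90 = 0.1474
log2(0.1474) = -2.7622

-2.762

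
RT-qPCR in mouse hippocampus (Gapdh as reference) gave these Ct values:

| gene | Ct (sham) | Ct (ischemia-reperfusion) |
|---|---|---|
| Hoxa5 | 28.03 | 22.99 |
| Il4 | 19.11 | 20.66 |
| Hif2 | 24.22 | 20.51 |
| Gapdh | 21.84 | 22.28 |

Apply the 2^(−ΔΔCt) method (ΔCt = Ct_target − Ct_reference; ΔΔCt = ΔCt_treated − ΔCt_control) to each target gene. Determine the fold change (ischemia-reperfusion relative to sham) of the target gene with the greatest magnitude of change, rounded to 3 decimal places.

Hoxa5: ΔΔCt = (22.99−22.28) − (28.03−21.84) = 0.71 − 6.19 = -5.48; fold change = 2^5.48 = 44.632
Il4: ΔΔCt = (20.66−22.28) − (19.11−21.84) = -1.62 − (-2.73) = 1.11; fold change = 2^-1.11 = 0.463
Hif2: ΔΔCt = (20.51−22.28) − (24.22−21.84) = -1.77 − 2.38 = -4.15; fold change = 2^4.15 = 17.753
Hoxa5 has the largest |ΔΔCt| = 5.48.

44.632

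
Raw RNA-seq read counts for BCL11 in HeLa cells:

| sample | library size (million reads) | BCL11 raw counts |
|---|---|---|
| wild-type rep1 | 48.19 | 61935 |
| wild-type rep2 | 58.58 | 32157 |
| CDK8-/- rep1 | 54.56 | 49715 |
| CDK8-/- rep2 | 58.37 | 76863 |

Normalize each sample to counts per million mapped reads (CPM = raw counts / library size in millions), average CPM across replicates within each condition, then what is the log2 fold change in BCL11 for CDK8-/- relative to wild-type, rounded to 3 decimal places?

CPM(wild-type rep1) = 61935 / 48.19 = 1285.2252
CPM(wild-type rep2) = 32157 / 58.58 = 548.9416
CPM(CDK8-/- rep1) = 49715 / 54.56 = 911.1987
CPM(CDK8-/- rep2) = 76863 / 58.37 = 1316.8237
mean CPM(wild-type) = 917.0834; mean CPM(CDK8-/-) = 1114.0112
Fold change = 1114.0112 / 917.0834 = 1.21473
log2(1.21473) = 0.2806

0.281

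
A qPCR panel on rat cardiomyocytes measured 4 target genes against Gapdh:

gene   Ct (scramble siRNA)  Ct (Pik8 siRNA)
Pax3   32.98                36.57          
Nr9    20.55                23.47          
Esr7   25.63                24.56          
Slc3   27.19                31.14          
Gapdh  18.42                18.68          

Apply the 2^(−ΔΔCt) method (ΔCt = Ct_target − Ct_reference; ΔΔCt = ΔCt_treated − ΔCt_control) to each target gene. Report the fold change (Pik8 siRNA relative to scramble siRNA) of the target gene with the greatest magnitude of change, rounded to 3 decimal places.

Pax3: ΔΔCt = (36.57−18.68) − (32.98−18.42) = 17.89 − 14.56 = 3.33; fold change = 2^-3.33 = 0.099
Nr9: ΔΔCt = (23.47−18.68) − (20.55−18.42) = 4.79 − 2.13 = 2.66; fold change = 2^-2.66 = 0.158
Esr7: ΔΔCt = (24.56−18.68) − (25.63−18.42) = 5.88 − 7.21 = -1.33; fold change = 2^1.33 = 2.514
Slc3: ΔΔCt = (31.14−18.68) − (27.19−18.42) = 12.46 − 8.77 = 3.69; fold change = 2^-3.69 = 0.077
Slc3 has the largest |ΔΔCt| = 3.69.

0.077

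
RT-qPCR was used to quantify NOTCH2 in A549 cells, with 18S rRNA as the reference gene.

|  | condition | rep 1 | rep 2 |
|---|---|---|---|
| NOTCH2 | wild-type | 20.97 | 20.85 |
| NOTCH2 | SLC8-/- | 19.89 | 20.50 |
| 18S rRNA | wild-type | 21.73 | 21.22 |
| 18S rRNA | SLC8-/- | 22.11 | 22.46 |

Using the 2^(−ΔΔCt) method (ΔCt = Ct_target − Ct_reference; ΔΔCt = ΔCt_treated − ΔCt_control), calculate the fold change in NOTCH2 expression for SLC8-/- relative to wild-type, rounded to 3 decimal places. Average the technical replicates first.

2.878

Mean Ct: NOTCH2 wild-type 20.910; NOTCH2 SLC8-/- 20.195; 18S rRNA wild-type 21.475; 18S rRNA SLC8-/- 22.285
ΔCt(wild-type) = 20.910 − 21.475 = -0.565
ΔCt(SLC8-/-) = 20.195 − 22.285 = -2.090
ΔΔCt = -2.090 − (-0.565) = -1.525
Fold change = 2^(−(-1.525)) = 2^1.525 = 2.8779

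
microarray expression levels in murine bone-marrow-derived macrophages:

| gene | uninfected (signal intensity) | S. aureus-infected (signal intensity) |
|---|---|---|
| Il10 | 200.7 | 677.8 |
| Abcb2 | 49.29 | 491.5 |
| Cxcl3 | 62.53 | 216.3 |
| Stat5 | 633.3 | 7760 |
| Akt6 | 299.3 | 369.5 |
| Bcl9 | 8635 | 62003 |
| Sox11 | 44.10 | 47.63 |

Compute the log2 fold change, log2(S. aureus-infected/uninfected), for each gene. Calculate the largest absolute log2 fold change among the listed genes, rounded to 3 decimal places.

3.615

log2(677.8/200.7) = 1.756  (Il10)
log2(491.5/49.29) = 3.318  (Abcb2)
log2(216.3/62.53) = 1.790  (Cxcl3)
log2(7760/633.3) = 3.615  (Stat5)
log2(369.5/299.3) = 0.304  (Akt6)
log2(62003/8635) = 2.844  (Bcl9)
log2(47.63/44.10) = 0.111  (Sox11)
The largest magnitude belongs to Stat5.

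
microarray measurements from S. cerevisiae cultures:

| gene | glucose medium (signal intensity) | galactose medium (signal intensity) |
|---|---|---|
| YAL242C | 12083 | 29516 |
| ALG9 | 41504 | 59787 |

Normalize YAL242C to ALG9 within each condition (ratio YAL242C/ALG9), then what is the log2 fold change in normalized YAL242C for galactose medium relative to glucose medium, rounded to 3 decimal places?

YAL242C/ALG9 (glucose medium) = 12083 / 41504 = 0.29113
YAL242C/ALG9 (galactose medium) = 29516 / 59787 = 0.49369
Fold change = 0.49369 / 0.29113 = 1.6958
log2(1.6958) = 0.7619

0.762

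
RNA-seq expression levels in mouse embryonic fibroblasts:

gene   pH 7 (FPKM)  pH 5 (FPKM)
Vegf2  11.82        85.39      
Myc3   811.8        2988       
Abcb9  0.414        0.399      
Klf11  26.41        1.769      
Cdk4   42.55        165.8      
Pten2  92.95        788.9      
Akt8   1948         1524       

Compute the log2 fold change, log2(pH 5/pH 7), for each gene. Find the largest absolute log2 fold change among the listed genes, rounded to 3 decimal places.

3.900

log2(85.39/11.82) = 2.853  (Vegf2)
log2(2988/811.8) = 1.880  (Myc3)
log2(0.399/0.414) = -0.053  (Abcb9)
log2(1.769/26.41) = -3.900  (Klf11)
log2(165.8/42.55) = 1.962  (Cdk4)
log2(788.9/92.95) = 3.085  (Pten2)
log2(1524/1948) = -0.354  (Akt8)
The largest magnitude belongs to Klf11.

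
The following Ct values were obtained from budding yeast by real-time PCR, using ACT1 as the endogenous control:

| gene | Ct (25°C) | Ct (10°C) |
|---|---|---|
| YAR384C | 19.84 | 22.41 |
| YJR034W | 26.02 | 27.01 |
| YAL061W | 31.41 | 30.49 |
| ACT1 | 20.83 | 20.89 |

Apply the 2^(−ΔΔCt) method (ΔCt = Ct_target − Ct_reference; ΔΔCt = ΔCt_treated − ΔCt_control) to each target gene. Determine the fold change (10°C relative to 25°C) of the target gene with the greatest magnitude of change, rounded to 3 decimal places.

YAR384C: ΔΔCt = (22.41−20.89) − (19.84−20.83) = 1.52 − (-0.99) = 2.51; fold change = 2^-2.51 = 0.176
YJR034W: ΔΔCt = (27.01−20.89) − (26.02−20.83) = 6.12 − 5.19 = 0.93; fold change = 2^-0.93 = 0.525
YAL061W: ΔΔCt = (30.49−20.89) − (31.41−20.83) = 9.60 − 10.58 = -0.98; fold change = 2^0.98 = 1.972
YAR384C has the largest |ΔΔCt| = 2.51.

0.176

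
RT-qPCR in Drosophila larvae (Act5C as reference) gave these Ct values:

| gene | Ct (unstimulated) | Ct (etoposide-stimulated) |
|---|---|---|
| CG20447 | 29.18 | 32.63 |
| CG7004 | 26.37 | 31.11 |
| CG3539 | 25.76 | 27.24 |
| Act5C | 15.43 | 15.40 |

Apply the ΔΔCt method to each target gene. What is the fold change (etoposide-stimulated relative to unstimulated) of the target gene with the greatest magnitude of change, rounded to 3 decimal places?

0.037

CG20447: ΔΔCt = (32.63−15.40) − (29.18−15.43) = 17.23 − 13.75 = 3.48; fold change = 2^-3.48 = 0.090
CG7004: ΔΔCt = (31.11−15.40) − (26.37−15.43) = 15.71 − 10.94 = 4.77; fold change = 2^-4.77 = 0.037
CG3539: ΔΔCt = (27.24−15.40) − (25.76−15.43) = 11.84 − 10.33 = 1.51; fold change = 2^-1.51 = 0.351
CG7004 has the largest |ΔΔCt| = 4.77.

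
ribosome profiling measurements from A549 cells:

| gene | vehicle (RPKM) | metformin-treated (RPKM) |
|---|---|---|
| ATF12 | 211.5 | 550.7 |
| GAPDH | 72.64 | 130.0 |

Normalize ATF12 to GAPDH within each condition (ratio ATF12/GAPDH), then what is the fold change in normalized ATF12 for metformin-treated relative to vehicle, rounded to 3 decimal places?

1.455

ATF12/GAPDH (vehicle) = 211.5 / 72.64 = 2.9116
ATF12/GAPDH (metformin-treated) = 550.7 / 130.0 = 4.2362
Fold change = 4.2362 / 2.9116 = 1.4549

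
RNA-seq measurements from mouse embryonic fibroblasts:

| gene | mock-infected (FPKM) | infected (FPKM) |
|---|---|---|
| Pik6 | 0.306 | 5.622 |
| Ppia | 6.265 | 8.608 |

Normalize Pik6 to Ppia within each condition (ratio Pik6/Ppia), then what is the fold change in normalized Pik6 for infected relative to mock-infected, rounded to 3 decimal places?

13.372

Pik6/Ppia (mock-infected) = 0.306 / 6.265 = 0.048843
Pik6/Ppia (infected) = 5.622 / 8.608 = 0.65311
Fold change = 0.65311 / 0.048843 = 13.3717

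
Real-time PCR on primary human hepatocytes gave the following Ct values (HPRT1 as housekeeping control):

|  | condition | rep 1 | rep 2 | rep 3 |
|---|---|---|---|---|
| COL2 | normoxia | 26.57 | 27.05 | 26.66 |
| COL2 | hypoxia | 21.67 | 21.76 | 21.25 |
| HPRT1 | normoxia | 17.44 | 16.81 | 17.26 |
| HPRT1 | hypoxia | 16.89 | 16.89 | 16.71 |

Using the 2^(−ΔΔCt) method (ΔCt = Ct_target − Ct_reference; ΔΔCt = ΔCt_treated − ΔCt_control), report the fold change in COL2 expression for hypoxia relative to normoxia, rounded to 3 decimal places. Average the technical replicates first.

Mean Ct: COL2 normoxia 26.760; COL2 hypoxia 21.560; HPRT1 normoxia 17.170; HPRT1 hypoxia 16.830
ΔCt(normoxia) = 26.760 − 17.170 = 9.590
ΔCt(hypoxia) = 21.560 − 16.830 = 4.730
ΔΔCt = 4.730 − 9.590 = -4.860
Fold change = 2^(−(-4.860)) = 2^4.860 = 29.0406

29.041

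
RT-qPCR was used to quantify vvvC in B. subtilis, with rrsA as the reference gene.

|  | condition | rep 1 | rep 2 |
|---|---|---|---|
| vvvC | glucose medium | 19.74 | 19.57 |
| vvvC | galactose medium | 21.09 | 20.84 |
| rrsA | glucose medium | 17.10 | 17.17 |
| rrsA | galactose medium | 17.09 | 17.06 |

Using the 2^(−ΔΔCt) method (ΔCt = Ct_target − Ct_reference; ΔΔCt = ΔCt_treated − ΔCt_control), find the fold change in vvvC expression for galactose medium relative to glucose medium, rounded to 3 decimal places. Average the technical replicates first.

0.387

Mean Ct: vvvC glucose medium 19.655; vvvC galactose medium 20.965; rrsA glucose medium 17.135; rrsA galactose medium 17.075
ΔCt(glucose medium) = 19.655 − 17.135 = 2.520
ΔCt(galactose medium) = 20.965 − 17.075 = 3.890
ΔΔCt = 3.890 − 2.520 = 1.370
Fold change = 2^(−1.370) = 0.3869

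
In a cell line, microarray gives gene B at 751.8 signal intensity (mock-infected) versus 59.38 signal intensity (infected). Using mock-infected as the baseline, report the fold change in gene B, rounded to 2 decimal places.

0.08

Fold change = 59.38 / 751.8 = 0.079
gene B is downregulated.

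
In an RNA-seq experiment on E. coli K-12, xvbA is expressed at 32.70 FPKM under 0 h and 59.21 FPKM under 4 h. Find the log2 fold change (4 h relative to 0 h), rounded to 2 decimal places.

Fold change = 59.21 / 32.70 = 1.8107
log2(1.8107) = 0.857

0.86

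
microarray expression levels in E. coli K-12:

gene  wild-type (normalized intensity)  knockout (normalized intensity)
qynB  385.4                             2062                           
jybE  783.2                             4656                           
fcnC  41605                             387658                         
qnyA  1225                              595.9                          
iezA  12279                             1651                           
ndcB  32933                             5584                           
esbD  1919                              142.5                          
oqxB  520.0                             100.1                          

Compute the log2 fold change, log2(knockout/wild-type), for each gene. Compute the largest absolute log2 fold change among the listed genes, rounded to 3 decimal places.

3.751

log2(2062/385.4) = 2.420  (qynB)
log2(4656/783.2) = 2.572  (jybE)
log2(387658/41605) = 3.220  (fcnC)
log2(595.9/1225) = -1.040  (qnyA)
log2(1651/12279) = -2.895  (iezA)
log2(5584/32933) = -2.560  (ndcB)
log2(142.5/1919) = -3.751  (esbD)
log2(100.1/520.0) = -2.377  (oqxB)
The largest magnitude belongs to esbD.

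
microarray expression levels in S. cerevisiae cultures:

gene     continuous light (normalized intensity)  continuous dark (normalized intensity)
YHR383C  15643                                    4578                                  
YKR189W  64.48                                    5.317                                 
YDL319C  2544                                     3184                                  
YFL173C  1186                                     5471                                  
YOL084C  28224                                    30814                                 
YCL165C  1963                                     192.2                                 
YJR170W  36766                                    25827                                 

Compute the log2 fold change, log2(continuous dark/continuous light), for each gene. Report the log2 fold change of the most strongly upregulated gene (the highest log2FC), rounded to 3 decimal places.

2.206

log2(4578/15643) = -1.773  (YHR383C)
log2(5.317/64.48) = -3.600  (YKR189W)
log2(3184/2544) = 0.324  (YDL319C)
log2(5471/1186) = 2.206  (YFL173C)
log2(30814/28224) = 0.127  (YOL084C)
log2(192.2/1963) = -3.352  (YCL165C)
log2(25827/36766) = -0.509  (YJR170W)
YFL173C is most strongly upregulated.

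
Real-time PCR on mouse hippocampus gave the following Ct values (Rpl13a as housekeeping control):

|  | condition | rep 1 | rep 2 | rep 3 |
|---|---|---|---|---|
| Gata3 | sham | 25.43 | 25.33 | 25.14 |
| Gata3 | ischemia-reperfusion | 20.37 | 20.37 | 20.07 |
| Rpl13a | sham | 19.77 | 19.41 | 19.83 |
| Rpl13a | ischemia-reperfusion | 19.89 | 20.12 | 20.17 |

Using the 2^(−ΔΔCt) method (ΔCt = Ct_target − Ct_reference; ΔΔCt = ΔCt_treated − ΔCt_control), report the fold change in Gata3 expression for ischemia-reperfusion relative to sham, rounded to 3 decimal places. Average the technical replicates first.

Mean Ct: Gata3 sham 25.300; Gata3 ischemia-reperfusion 20.270; Rpl13a sham 19.670; Rpl13a ischemia-reperfusion 20.060
ΔCt(sham) = 25.300 − 19.670 = 5.630
ΔCt(ischemia-reperfusion) = 20.270 − 20.060 = 0.210
ΔΔCt = 0.210 − 5.630 = -5.420
Fold change = 2^(−(-5.420)) = 2^5.420 = 42.8137

42.814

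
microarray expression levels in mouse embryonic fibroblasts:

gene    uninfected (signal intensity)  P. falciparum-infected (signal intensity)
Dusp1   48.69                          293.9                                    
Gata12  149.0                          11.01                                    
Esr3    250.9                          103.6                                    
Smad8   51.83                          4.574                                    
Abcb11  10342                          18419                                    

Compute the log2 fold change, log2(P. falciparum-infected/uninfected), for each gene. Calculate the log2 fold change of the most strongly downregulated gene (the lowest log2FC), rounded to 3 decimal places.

log2(293.9/48.69) = 2.594  (Dusp1)
log2(11.01/149.0) = -3.758  (Gata12)
log2(103.6/250.9) = -1.276  (Esr3)
log2(4.574/51.83) = -3.502  (Smad8)
log2(18419/10342) = 0.833  (Abcb11)
Gata12 is most strongly downregulated.

-3.758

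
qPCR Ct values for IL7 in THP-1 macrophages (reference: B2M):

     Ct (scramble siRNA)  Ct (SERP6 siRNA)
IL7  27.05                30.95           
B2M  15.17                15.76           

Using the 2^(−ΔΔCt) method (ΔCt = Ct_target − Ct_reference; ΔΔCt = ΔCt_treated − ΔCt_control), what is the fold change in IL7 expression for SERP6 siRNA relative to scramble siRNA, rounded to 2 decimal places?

0.10

ΔCt(scramble siRNA) = 27.050 − 15.170 = 11.880
ΔCt(SERP6 siRNA) = 30.950 − 15.760 = 15.190
ΔΔCt = 15.190 − 11.880 = 3.310
Fold change = 2^(−3.310) = 0.101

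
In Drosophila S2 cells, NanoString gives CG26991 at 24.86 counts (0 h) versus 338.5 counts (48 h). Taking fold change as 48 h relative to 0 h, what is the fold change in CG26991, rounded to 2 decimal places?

13.62

Fold change = 338.5 / 24.86 = 13.616
CG26991 is upregulated.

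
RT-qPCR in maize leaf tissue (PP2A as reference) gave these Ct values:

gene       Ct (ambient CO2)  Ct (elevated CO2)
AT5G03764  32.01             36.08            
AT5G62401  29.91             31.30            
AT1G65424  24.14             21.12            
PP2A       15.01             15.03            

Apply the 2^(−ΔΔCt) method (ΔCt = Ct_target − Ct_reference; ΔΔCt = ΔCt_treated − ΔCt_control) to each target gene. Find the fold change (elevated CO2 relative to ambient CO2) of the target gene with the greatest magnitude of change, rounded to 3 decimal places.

0.060

AT5G03764: ΔΔCt = (36.08−15.03) − (32.01−15.01) = 21.05 − 17.00 = 4.05; fold change = 2^-4.05 = 0.060
AT5G62401: ΔΔCt = (31.30−15.03) − (29.91−15.01) = 16.27 − 14.90 = 1.37; fold change = 2^-1.37 = 0.387
AT1G65424: ΔΔCt = (21.12−15.03) − (24.14−15.01) = 6.09 − 9.13 = -3.04; fold change = 2^3.04 = 8.225
AT5G03764 has the largest |ΔΔCt| = 4.05.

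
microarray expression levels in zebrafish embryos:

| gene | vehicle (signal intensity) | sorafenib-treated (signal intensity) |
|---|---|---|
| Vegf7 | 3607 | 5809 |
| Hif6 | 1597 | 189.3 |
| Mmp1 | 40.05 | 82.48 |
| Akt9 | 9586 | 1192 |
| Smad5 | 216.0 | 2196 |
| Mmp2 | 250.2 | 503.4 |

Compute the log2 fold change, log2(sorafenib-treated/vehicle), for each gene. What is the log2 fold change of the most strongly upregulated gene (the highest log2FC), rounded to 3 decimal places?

log2(5809/3607) = 0.687  (Vegf7)
log2(189.3/1597) = -3.077  (Hif6)
log2(82.48/40.05) = 1.042  (Mmp1)
log2(1192/9586) = -3.008  (Akt9)
log2(2196/216.0) = 3.346  (Smad5)
log2(503.4/250.2) = 1.009  (Mmp2)
Smad5 is most strongly upregulated.

3.346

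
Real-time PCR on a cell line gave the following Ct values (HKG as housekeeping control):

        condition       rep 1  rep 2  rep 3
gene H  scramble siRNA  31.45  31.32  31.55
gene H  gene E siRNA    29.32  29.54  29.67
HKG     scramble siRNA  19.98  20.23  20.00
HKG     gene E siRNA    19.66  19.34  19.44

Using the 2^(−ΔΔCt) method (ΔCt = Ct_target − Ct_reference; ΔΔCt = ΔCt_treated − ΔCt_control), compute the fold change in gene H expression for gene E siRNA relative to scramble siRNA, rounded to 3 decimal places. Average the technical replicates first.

Mean Ct: gene H scramble siRNA 31.440; gene H gene E siRNA 29.510; HKG scramble siRNA 20.070; HKG gene E siRNA 19.480
ΔCt(scramble siRNA) = 31.440 − 20.070 = 11.370
ΔCt(gene E siRNA) = 29.510 − 19.480 = 10.030
ΔΔCt = 10.030 − 11.370 = -1.340
Fold change = 2^(−(-1.340)) = 2^1.340 = 2.5315

2.532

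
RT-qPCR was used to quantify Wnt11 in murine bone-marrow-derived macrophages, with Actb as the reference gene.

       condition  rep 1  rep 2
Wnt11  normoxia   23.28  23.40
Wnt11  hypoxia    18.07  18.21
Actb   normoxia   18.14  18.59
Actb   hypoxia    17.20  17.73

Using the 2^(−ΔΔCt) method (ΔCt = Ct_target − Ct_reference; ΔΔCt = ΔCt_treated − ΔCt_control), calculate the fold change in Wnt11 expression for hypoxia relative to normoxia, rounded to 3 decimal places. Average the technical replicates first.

Mean Ct: Wnt11 normoxia 23.340; Wnt11 hypoxia 18.140; Actb normoxia 18.365; Actb hypoxia 17.465
ΔCt(normoxia) = 23.340 − 18.365 = 4.975
ΔCt(hypoxia) = 18.140 − 17.465 = 0.675
ΔΔCt = 0.675 − 4.975 = -4.300
Fold change = 2^(−(-4.300)) = 2^4.300 = 19.6983

19.698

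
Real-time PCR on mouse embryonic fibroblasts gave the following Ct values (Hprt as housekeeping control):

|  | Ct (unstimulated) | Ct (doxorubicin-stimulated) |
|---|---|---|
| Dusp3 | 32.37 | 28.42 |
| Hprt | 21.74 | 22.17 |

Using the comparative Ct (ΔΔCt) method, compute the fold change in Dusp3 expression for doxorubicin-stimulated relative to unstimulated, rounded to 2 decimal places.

ΔCt(unstimulated) = 32.370 − 21.740 = 10.630
ΔCt(doxorubicin-stimulated) = 28.420 − 22.170 = 6.250
ΔΔCt = 6.250 − 10.630 = -4.380
Fold change = 2^(−(-4.380)) = 2^4.380 = 20.821

20.82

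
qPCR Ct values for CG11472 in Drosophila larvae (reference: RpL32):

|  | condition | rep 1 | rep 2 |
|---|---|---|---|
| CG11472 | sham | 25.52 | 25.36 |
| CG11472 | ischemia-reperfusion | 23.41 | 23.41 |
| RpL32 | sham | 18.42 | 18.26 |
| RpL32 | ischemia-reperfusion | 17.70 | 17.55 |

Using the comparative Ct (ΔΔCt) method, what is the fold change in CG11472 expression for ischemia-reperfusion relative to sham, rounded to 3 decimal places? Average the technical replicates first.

Mean Ct: CG11472 sham 25.440; CG11472 ischemia-reperfusion 23.410; RpL32 sham 18.340; RpL32 ischemia-reperfusion 17.625
ΔCt(sham) = 25.440 − 18.340 = 7.100
ΔCt(ischemia-reperfusion) = 23.410 − 17.625 = 5.785
ΔΔCt = 5.785 − 7.100 = -1.315
Fold change = 2^(−(-1.315)) = 2^1.315 = 2.4880

2.488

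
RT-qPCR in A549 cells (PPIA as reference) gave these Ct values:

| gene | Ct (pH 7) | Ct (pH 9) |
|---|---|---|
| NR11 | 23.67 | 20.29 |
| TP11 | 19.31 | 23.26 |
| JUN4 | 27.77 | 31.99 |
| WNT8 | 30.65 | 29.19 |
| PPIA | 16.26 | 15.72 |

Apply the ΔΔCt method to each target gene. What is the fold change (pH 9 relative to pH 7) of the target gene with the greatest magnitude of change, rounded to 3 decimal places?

NR11: ΔΔCt = (20.29−15.72) − (23.67−16.26) = 4.57 − 7.41 = -2.84; fold change = 2^2.84 = 7.160
TP11: ΔΔCt = (23.26−15.72) − (19.31−16.26) = 7.54 − 3.05 = 4.49; fold change = 2^-4.49 = 0.045
JUN4: ΔΔCt = (31.99−15.72) − (27.77−16.26) = 16.27 − 11.51 = 4.76; fold change = 2^-4.76 = 0.037
WNT8: ΔΔCt = (29.19−15.72) − (30.65−16.26) = 13.47 − 14.39 = -0.92; fold change = 2^0.92 = 1.892
JUN4 has the largest |ΔΔCt| = 4.76.

0.037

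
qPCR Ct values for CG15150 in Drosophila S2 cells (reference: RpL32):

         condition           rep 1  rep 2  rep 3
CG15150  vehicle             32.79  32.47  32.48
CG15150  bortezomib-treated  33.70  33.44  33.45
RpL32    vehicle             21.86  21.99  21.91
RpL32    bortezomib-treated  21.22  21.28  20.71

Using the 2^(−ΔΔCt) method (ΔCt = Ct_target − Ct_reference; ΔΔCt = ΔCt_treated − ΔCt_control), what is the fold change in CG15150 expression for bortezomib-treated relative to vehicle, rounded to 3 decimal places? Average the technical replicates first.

0.287

Mean Ct: CG15150 vehicle 32.580; CG15150 bortezomib-treated 33.530; RpL32 vehicle 21.920; RpL32 bortezomib-treated 21.070
ΔCt(vehicle) = 32.580 − 21.920 = 10.660
ΔCt(bortezomib-treated) = 33.530 − 21.070 = 12.460
ΔΔCt = 12.460 − 10.660 = 1.800
Fold change = 2^(−1.800) = 0.2872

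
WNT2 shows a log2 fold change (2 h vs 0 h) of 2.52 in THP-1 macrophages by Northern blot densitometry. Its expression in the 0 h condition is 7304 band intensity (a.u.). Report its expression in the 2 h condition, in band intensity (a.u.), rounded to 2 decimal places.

Fold change = 2^(2.52) = 5.7358
2 h expression = 7304 × 5.7358 = 41894.44

41894.44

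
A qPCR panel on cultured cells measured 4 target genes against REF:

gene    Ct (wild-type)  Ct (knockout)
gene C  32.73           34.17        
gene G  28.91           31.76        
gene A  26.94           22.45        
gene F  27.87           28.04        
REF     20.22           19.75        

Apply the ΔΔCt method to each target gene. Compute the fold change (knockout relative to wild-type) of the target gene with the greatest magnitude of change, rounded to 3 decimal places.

gene C: ΔΔCt = (34.17−19.75) − (32.73−20.22) = 14.42 − 12.51 = 1.91; fold change = 2^-1.91 = 0.266
gene G: ΔΔCt = (31.76−19.75) − (28.91−20.22) = 12.01 − 8.69 = 3.32; fold change = 2^-3.32 = 0.100
gene A: ΔΔCt = (22.45−19.75) − (26.94−20.22) = 2.70 − 6.72 = -4.02; fold change = 2^4.02 = 16.223
gene F: ΔΔCt = (28.04−19.75) − (27.87−20.22) = 8.29 − 7.65 = 0.64; fold change = 2^-0.64 = 0.642
gene A has the largest |ΔΔCt| = 4.02.

16.223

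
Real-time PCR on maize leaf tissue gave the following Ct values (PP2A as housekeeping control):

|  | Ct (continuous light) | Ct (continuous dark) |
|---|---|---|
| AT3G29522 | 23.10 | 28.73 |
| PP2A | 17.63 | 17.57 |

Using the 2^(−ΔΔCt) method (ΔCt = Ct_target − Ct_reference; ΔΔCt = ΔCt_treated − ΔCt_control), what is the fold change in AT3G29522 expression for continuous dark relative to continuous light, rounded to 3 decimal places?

0.019

ΔCt(continuous light) = 23.100 − 17.630 = 5.470
ΔCt(continuous dark) = 28.730 − 17.570 = 11.160
ΔΔCt = 11.160 − 5.470 = 5.690
Fold change = 2^(−5.690) = 0.0194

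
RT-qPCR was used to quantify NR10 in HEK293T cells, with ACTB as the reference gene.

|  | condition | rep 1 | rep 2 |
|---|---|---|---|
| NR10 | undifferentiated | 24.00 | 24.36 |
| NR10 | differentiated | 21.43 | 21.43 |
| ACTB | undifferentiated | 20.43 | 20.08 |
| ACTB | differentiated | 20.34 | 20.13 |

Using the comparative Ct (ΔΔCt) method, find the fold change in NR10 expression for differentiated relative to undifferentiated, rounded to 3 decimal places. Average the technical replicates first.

6.635

Mean Ct: NR10 undifferentiated 24.180; NR10 differentiated 21.430; ACTB undifferentiated 20.255; ACTB differentiated 20.235
ΔCt(undifferentiated) = 24.180 − 20.255 = 3.925
ΔCt(differentiated) = 21.430 − 20.235 = 1.195
ΔΔCt = 1.195 − 3.925 = -2.730
Fold change = 2^(−(-2.730)) = 2^2.730 = 6.6346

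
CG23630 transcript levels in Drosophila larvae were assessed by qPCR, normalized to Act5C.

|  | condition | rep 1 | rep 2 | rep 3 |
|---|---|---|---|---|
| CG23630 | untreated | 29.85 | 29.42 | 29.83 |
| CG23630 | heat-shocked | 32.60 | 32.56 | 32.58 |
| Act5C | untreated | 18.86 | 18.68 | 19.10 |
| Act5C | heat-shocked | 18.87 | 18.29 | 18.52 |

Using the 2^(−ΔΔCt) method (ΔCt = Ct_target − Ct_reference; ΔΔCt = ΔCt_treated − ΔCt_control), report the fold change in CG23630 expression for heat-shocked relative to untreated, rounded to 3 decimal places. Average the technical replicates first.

0.109

Mean Ct: CG23630 untreated 29.700; CG23630 heat-shocked 32.580; Act5C untreated 18.880; Act5C heat-shocked 18.560
ΔCt(untreated) = 29.700 − 18.880 = 10.820
ΔCt(heat-shocked) = 32.580 − 18.560 = 14.020
ΔΔCt = 14.020 − 10.820 = 3.200
Fold change = 2^(−3.200) = 0.1088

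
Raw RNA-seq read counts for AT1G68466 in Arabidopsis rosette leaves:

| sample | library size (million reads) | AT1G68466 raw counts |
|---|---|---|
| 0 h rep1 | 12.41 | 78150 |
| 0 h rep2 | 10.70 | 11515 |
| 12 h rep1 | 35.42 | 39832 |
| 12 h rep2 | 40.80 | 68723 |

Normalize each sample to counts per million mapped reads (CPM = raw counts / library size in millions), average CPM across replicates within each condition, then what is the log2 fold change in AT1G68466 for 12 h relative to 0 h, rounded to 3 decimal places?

-1.392

CPM(0 h rep1) = 78150 / 12.41 = 6297.3409
CPM(0 h rep2) = 11515 / 10.70 = 1076.1682
CPM(12 h rep1) = 39832 / 35.42 = 1124.5624
CPM(12 h rep2) = 68723 / 40.80 = 1684.3873
mean CPM(0 h) = 3686.7545; mean CPM(12 h) = 1404.4748
Fold change = 1404.4748 / 3686.7545 = 0.38095
log2(0.38095) = -1.3923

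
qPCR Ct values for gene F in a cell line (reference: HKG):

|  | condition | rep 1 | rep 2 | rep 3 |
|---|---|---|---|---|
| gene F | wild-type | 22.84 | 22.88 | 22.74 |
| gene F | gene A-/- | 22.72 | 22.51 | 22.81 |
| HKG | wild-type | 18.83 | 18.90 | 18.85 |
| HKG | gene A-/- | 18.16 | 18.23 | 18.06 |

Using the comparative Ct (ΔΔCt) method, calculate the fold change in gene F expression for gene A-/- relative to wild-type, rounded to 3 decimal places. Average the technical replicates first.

0.674

Mean Ct: gene F wild-type 22.820; gene F gene A-/- 22.680; HKG wild-type 18.860; HKG gene A-/- 18.150
ΔCt(wild-type) = 22.820 − 18.860 = 3.960
ΔCt(gene A-/-) = 22.680 − 18.150 = 4.530
ΔΔCt = 4.530 − 3.960 = 0.570
Fold change = 2^(−0.570) = 0.6736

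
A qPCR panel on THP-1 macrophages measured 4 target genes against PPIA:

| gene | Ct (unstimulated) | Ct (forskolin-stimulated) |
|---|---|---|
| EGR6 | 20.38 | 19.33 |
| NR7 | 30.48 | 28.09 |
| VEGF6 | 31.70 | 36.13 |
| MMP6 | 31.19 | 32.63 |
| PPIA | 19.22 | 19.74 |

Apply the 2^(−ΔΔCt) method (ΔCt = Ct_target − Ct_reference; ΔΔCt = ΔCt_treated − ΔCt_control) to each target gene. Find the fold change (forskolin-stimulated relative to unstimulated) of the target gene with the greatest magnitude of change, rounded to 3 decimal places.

0.067

EGR6: ΔΔCt = (19.33−19.74) − (20.38−19.22) = -0.41 − 1.16 = -1.57; fold change = 2^1.57 = 2.969
NR7: ΔΔCt = (28.09−19.74) − (30.48−19.22) = 8.35 − 11.26 = -2.91; fold change = 2^2.91 = 7.516
VEGF6: ΔΔCt = (36.13−19.74) − (31.70−19.22) = 16.39 − 12.48 = 3.91; fold change = 2^-3.91 = 0.067
MMP6: ΔΔCt = (32.63−19.74) − (31.19−19.22) = 12.89 − 11.97 = 0.92; fold change = 2^-0.92 = 0.529
VEGF6 has the largest |ΔΔCt| = 3.91.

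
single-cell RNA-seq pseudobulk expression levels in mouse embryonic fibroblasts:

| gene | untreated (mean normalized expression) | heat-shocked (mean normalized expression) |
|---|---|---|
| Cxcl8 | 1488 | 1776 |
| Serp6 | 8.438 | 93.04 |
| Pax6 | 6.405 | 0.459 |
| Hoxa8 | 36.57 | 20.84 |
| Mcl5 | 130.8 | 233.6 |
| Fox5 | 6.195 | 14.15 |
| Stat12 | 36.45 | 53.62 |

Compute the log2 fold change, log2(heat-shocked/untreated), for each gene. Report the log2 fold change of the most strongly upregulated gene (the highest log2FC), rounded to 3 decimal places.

3.463

log2(1776/1488) = 0.255  (Cxcl8)
log2(93.04/8.438) = 3.463  (Serp6)
log2(0.459/6.405) = -3.803  (Pax6)
log2(20.84/36.57) = -0.811  (Hoxa8)
log2(233.6/130.8) = 0.837  (Mcl5)
log2(14.15/6.195) = 1.192  (Fox5)
log2(53.62/36.45) = 0.557  (Stat12)
Serp6 is most strongly upregulated.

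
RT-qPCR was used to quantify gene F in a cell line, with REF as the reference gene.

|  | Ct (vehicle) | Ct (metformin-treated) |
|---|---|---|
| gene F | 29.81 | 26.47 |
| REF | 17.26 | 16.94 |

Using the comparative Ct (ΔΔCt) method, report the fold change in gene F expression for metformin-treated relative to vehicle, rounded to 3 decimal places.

ΔCt(vehicle) = 29.810 − 17.260 = 12.550
ΔCt(metformin-treated) = 26.470 − 16.940 = 9.530
ΔΔCt = 9.530 − 12.550 = -3.020
Fold change = 2^(−(-3.020)) = 2^3.020 = 8.1117

8.112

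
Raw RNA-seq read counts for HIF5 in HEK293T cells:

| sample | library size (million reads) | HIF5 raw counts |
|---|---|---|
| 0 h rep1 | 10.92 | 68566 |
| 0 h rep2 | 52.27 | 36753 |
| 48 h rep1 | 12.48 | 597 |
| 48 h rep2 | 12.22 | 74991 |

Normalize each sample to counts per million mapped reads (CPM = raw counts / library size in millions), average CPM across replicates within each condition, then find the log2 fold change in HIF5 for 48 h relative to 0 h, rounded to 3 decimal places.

-0.175

CPM(0 h rep1) = 68566 / 10.92 = 6278.9377
CPM(0 h rep2) = 36753 / 52.27 = 703.1376
CPM(48 h rep1) = 597 / 12.48 = 47.8365
CPM(48 h rep2) = 74991 / 12.22 = 6136.7430
mean CPM(0 h) = 3491.0376; mean CPM(48 h) = 3092.2898
Fold change = 3092.2898 / 3491.0376 = 0.88578
log2(0.88578) = -0.1750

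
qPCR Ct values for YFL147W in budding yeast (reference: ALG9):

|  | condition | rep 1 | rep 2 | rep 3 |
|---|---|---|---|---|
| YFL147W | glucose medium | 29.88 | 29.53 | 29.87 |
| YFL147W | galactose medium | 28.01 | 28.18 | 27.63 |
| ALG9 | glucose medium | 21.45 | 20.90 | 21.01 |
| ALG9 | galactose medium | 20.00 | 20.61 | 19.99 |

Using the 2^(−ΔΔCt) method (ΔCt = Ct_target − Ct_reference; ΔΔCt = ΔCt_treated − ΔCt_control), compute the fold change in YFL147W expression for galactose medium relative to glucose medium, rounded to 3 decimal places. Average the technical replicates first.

Mean Ct: YFL147W glucose medium 29.760; YFL147W galactose medium 27.940; ALG9 glucose medium 21.120; ALG9 galactose medium 20.200
ΔCt(glucose medium) = 29.760 − 21.120 = 8.640
ΔCt(galactose medium) = 27.940 − 20.200 = 7.740
ΔΔCt = 7.740 − 8.640 = -0.900
Fold change = 2^(−(-0.900)) = 2^0.900 = 1.8661

1.866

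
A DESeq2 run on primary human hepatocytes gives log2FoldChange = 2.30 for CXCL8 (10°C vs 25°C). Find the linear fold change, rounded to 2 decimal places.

4.92

Fold change = 2^(2.30) = 4.925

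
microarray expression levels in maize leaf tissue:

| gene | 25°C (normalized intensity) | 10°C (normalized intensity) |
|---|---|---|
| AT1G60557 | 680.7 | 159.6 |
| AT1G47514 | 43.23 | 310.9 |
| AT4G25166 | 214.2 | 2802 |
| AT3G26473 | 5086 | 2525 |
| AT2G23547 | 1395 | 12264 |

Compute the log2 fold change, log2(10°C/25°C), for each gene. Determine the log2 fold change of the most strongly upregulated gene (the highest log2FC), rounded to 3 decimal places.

3.709

log2(159.6/680.7) = -2.093  (AT1G60557)
log2(310.9/43.23) = 2.846  (AT1G47514)
log2(2802/214.2) = 3.709  (AT4G25166)
log2(2525/5086) = -1.010  (AT3G26473)
log2(12264/1395) = 3.136  (AT2G23547)
AT4G25166 is most strongly upregulated.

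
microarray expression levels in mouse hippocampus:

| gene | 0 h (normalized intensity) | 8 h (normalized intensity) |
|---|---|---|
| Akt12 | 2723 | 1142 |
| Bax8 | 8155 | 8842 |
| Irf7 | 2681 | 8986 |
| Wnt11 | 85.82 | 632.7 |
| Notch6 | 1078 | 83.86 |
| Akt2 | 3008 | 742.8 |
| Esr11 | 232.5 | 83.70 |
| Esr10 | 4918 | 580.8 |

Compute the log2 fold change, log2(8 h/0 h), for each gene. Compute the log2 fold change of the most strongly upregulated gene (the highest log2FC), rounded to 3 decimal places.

2.882

log2(1142/2723) = -1.254  (Akt12)
log2(8842/8155) = 0.117  (Bax8)
log2(8986/2681) = 1.745  (Irf7)
log2(632.7/85.82) = 2.882  (Wnt11)
log2(83.86/1078) = -3.684  (Notch6)
log2(742.8/3008) = -2.018  (Akt2)
log2(83.70/232.5) = -1.474  (Esr11)
log2(580.8/4918) = -3.082  (Esr10)
Wnt11 is most strongly upregulated.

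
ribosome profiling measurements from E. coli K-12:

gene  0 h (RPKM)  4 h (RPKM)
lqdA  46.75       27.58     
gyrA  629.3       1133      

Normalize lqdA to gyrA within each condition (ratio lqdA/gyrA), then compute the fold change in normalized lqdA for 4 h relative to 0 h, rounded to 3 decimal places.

lqdA/gyrA (0 h) = 46.75 / 629.3 = 0.074289
lqdA/gyrA (4 h) = 27.58 / 1133 = 0.024342
Fold change = 0.024342 / 0.074289 = 0.3277

0.328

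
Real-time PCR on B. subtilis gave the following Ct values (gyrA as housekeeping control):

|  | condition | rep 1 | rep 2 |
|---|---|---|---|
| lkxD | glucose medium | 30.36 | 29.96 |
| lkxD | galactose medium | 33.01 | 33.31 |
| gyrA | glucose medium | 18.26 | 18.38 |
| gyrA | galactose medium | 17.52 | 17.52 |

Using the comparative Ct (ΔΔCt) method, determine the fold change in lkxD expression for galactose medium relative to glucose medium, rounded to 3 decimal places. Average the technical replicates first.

0.072

Mean Ct: lkxD glucose medium 30.160; lkxD galactose medium 33.160; gyrA glucose medium 18.320; gyrA galactose medium 17.520
ΔCt(glucose medium) = 30.160 − 18.320 = 11.840
ΔCt(galactose medium) = 33.160 − 17.520 = 15.640
ΔΔCt = 15.640 − 11.840 = 3.800
Fold change = 2^(−3.800) = 0.0718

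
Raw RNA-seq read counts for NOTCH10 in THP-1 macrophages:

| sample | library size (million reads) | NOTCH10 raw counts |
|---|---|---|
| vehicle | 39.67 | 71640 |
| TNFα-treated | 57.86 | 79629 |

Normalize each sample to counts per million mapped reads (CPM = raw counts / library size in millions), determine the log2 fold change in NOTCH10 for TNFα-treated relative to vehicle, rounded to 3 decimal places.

-0.392

CPM(vehicle) = 71640 / 39.67 = 1805.8987
CPM(TNFα-treated) = 79629 / 57.86 = 1376.2357
Fold change = 1376.2357 / 1805.8987 = 0.76208
log2(0.76208) = -0.3920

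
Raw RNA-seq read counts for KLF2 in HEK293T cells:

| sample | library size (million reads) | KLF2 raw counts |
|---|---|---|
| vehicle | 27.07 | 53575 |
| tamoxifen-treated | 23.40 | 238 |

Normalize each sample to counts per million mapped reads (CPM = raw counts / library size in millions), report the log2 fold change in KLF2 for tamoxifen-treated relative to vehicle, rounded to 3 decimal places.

-7.604

CPM(vehicle) = 53575 / 27.07 = 1979.1282
CPM(tamoxifen-treated) = 238 / 23.40 = 10.1709
Fold change = 10.1709 / 1979.1282 = 0.00514
log2(0.00514) = -7.6043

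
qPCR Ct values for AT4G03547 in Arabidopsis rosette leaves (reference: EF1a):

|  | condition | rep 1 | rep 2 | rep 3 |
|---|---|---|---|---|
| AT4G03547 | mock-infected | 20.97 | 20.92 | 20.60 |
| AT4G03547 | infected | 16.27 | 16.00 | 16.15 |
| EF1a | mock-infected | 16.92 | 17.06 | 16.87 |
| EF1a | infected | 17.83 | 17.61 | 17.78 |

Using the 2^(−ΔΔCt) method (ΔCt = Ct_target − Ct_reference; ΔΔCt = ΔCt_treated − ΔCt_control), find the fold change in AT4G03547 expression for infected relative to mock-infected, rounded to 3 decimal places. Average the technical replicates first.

44.632

Mean Ct: AT4G03547 mock-infected 20.830; AT4G03547 infected 16.140; EF1a mock-infected 16.950; EF1a infected 17.740
ΔCt(mock-infected) = 20.830 − 16.950 = 3.880
ΔCt(infected) = 16.140 − 17.740 = -1.600
ΔΔCt = -1.600 − 3.880 = -5.480
Fold change = 2^(−(-5.480)) = 2^5.480 = 44.6318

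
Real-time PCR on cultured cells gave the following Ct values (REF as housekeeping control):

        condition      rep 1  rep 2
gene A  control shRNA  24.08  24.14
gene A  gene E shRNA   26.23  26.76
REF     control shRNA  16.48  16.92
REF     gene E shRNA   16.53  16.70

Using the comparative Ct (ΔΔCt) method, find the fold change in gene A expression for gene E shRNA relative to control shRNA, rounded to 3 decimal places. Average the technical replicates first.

0.180

Mean Ct: gene A control shRNA 24.110; gene A gene E shRNA 26.495; REF control shRNA 16.700; REF gene E shRNA 16.615
ΔCt(control shRNA) = 24.110 − 16.700 = 7.410
ΔCt(gene E shRNA) = 26.495 − 16.615 = 9.880
ΔΔCt = 9.880 − 7.410 = 2.470
Fold change = 2^(−2.470) = 0.1805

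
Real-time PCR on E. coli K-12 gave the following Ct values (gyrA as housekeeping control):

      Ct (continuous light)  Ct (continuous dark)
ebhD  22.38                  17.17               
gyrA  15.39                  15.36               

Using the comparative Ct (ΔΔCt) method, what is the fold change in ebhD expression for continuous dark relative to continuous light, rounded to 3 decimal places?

36.252

ΔCt(continuous light) = 22.380 − 15.390 = 6.990
ΔCt(continuous dark) = 17.170 − 15.360 = 1.810
ΔΔCt = 1.810 − 6.990 = -5.180
Fold change = 2^(−(-5.180)) = 2^5.180 = 36.2523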